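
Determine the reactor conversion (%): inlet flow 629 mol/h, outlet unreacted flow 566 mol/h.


X = (F_in - F_out) / F_in * 100
Moles reacted = 629 - 566 = 63
X = 63 / 629 * 100
= 0.1002 * 100
= 10.02 %

10.02 %


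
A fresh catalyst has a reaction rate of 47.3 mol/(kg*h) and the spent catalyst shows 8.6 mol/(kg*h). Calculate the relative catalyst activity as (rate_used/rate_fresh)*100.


Activity (%) = (rate_used / rate_fresh) * 100
rate_used = 8.6, rate_fresh = 47.3
= (8.6 / 47.3) * 100
= 0.1818 * 100 = 18.18

18.18 %


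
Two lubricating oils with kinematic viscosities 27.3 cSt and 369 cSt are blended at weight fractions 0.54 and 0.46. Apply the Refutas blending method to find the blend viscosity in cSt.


Refutas method: VBN_i = 14.534*ln(ln(visc_i + 0.8)) + 10.975, blended linearly by mass fraction; since VBN is linear in VBI_i = ln(ln(visc_i + 0.8)) and the fractions sum to 1, blend VBI directly: visc = exp(exp(VBI_blend)) - 0.8
VBI_1 = ln(ln(27.3 + 0.8)) = 1.2047
VBI_2 = ln(ln(369 + 0.8)) = 1.77715
VBI_blend = 0.54 * 1.2047 + 0.46 * 1.77715 = 1.46803
visc_blend = exp(exp(1.46803)) - 0.8 = 75.96

75.96 cSt


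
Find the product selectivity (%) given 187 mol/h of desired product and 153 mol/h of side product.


Selectivity = desired / (desired + undesired) * 100
Total products = 187 + 153 = 340 mol/h
S = 187 / 340 * 100
= 0.5500 * 100
= 55.00 %

55.00 %


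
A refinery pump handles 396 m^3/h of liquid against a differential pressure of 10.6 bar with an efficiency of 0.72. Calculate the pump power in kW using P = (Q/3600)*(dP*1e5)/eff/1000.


Q = 396 / 3600 = 0.11 m^3/s
P = 0.11 * (10.6 * 1e5) / 0.72 / 1000 = 161.9

161.9 kW


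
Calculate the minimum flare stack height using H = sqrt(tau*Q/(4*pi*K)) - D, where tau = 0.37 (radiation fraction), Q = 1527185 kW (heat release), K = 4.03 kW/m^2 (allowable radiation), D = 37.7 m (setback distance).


tau*Q/(4*pi*K) = 0.37 * 1527185 / (4 * pi * 4.03) = 11157.8
sqrt(11157.8) = 105.63
H = 105.63 - 37.7 = 67.93

67.93 m


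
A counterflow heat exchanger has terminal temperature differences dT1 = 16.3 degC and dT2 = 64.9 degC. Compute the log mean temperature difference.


LMTD = (dT1 - dT2) / ln(dT1/dT2)
= (16.3 - 64.9) / ln(16.3 / 64.9) = -48.6 / -1.38168 = 35.17

35.17 degC


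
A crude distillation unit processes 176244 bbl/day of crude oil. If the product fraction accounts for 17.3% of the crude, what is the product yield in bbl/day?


Crude throughput = 176244 bbl/day
Fraction yield = 17.3%
yield = throughput * fraction / 100
yield = 176244 * 17.3 / 100 = 30490.212

30490.212 bbl/day


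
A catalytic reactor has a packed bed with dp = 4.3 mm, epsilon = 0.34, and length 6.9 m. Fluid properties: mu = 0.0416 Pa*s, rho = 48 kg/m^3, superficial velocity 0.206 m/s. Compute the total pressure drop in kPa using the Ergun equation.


dp = 4.3 mm = 0.0043 m
Viscous term = 150*0.0416*0.206*(1-0.34)^2 / (0.0043^2*0.34^3) = 770488
Inertial term = 1.75*48*0.206^2*(1-0.34) / (0.0043*0.34^3) = 13920.4
dP/L = 770488 + 13920.4 = 784408 Pa/m
dP = 784408 * 6.9 / 1000 = 5412 kPa

5412 kPa


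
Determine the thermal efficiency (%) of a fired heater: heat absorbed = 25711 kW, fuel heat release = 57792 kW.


Furnace efficiency = Q_absorbed / Q_fuel * 100
= 25711 / 57792 * 100 = 44.49

44.49 %


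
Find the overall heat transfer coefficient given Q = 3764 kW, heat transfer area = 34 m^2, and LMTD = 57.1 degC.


From Q = U*A*LMTD, U = Q / (A * LMTD)
U = 3764 / (34 * 57.1) = 3764 / 1941.4 = 1.939

1.939 kW/(m^2*K)


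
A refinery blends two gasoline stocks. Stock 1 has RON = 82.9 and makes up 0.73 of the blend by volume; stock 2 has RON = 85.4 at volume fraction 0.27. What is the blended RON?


Linear blending: RON_blend = sum(vi * RONi)
Contribution 1: 0.73 * 82.9 = 60.517
Contribution 2: 0.27 * 85.4 = 23.058
RON_blend = 60.517 + 23.058 = 83.575

83.575


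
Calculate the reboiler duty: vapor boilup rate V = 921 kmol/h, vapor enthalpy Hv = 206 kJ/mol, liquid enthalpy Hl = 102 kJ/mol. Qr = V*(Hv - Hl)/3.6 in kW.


Qr = 921 * (206 - 102) / 3.6 = 921 * 104 / 3.6 = 26610

26610 kW


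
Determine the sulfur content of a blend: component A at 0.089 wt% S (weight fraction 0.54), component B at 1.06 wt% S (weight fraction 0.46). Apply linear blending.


Linear sulfur blending: S_blend = x1*S1 + x2*S2
Contribution 1: 0.54 * 0.089 = 0.04806 wt%
Contribution 2: 0.46 * 1.06 = 0.4876 wt%
S_blend = 0.04806 + 0.4876 = 0.53566

0.53566 wt%


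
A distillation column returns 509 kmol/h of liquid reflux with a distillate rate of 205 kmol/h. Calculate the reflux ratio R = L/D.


Reflux ratio definition: R = L / D (liquid returned / distillate withdrawn)
L = 509 kmol/h, D = 205 kmol/h
R = 509 / 205 = 2.483

2.483


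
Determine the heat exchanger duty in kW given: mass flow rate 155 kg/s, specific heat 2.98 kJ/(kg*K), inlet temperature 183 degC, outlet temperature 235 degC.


Q = m_dot * cp * delta_T
delta_T = 235 - 183 = 52 K
Q = 155 * 2.98 * 52
= 461.9 * 52
= 24018.8 kW

24018.8 kW


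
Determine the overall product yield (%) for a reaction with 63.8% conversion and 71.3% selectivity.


Overall yield = conversion (%) * selectivity (%) / 100
Conversion = 63.8%, Selectivity = 71.3%
Y = 63.8 * 71.3 / 100
= 45.4894 %

45.4894 %


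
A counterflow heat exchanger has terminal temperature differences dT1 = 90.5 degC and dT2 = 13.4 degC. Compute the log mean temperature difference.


LMTD = (dT1 - dT2) / ln(dT1/dT2)
= (90.5 - 13.4) / ln(90.5 / 13.4) = 77.1 / 1.9101 = 40.36

40.36 degC


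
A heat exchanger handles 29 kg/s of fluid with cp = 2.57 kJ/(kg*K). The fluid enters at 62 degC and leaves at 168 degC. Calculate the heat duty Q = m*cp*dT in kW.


Q = m_dot * cp * delta_T
delta_T = 168 - 62 = 106 K
Q = 29 * 2.57 * 106
= 74.53 * 106
= 7900.18 kW

7900.18 kW


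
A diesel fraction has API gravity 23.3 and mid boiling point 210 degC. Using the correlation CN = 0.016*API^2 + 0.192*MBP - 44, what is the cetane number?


CN = 0.016 * 23.3^2 + 0.192 * 210 - 44
CN = 8.68624 + 40.32 - 44 = 5.00624

5.00624


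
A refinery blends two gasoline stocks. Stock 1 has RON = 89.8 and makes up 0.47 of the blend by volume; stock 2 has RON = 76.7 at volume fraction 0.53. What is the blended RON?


Linear blending: RON_blend = sum(vi * RONi)
Contribution 1: 0.47 * 89.8 = 42.206
Contribution 2: 0.53 * 76.7 = 40.651
RON_blend = 42.206 + 40.651 = 82.857

82.857


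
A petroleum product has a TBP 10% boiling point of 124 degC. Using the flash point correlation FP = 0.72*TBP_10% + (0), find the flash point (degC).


FP = 0.72 * 124 + (0) = 89.28

89.28 degC


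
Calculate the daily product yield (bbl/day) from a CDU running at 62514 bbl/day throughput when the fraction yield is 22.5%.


Crude throughput = 62514 bbl/day
Fraction yield = 22.5%
yield = throughput * fraction / 100
yield = 62514 * 22.5 / 100 = 14065.65

14065.65 bbl/day


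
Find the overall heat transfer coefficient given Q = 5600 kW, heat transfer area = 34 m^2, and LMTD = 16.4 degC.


From Q = U*A*LMTD, U = Q / (A * LMTD)
U = 5600 / (34 * 16.4) = 5600 / 557.6 = 10.04

10.04 kW/(m^2*K)


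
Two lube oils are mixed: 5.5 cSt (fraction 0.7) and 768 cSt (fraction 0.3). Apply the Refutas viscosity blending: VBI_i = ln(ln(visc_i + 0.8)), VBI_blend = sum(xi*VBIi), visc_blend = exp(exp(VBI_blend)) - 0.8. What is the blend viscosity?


Refutas method: VBN_i = 14.534*ln(ln(visc_i + 0.8)) + 10.975, blended linearly by mass fraction; since VBN is linear in VBI_i = ln(ln(visc_i + 0.8)) and the fractions sum to 1, blend VBI directly: visc = exp(exp(VBI_blend)) - 0.8
VBI_1 = ln(ln(5.5 + 0.8)) = 0.610064
VBI_2 = ln(ln(768 + 0.8)) = 1.89384
VBI_blend = 0.7 * 0.610064 + 0.3 * 1.89384 = 0.995197
visc_blend = exp(exp(0.995197)) - 0.8 = 14.16

14.16 cSt


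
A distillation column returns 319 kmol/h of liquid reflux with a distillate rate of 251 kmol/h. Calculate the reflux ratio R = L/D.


Reflux ratio definition: R = L / D (liquid returned / distillate withdrawn)
L = 319 kmol/h, D = 251 kmol/h
R = 319 / 251 = 1.271

1.271


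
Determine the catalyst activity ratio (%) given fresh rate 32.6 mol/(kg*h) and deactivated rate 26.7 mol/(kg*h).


Activity (%) = (rate_used / rate_fresh) * 100
rate_used = 26.7, rate_fresh = 32.6
= (26.7 / 32.6) * 100
= 0.8190 * 100 = 81.90

81.90 %


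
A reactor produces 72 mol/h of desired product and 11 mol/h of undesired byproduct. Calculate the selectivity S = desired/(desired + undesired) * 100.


Selectivity = desired / (desired + undesired) * 100
Total products = 72 + 11 = 83 mol/h
S = 72 / 83 * 100
= 0.8675 * 100
= 86.75 %

86.75 %


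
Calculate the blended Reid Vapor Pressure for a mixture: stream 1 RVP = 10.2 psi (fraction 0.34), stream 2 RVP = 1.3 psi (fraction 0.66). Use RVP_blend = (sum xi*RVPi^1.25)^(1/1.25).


Chevron index: RVP_blend = (sum xi*RVPi^1.25)^(1/1.25)
RVP^1.25 terms: 0.34 * 10.2^1.25 + 0.66 * 1.3^1.25 = 7.11384
RVP_blend = 7.11384^(1/1.25) = 4.805

4.805 psi


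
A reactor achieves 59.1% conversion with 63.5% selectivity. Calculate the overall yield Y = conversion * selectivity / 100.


Overall yield = conversion (%) * selectivity (%) / 100
Conversion = 59.1%, Selectivity = 63.5%
Y = 59.1 * 63.5 / 100
= 37.5285 %

37.5285 %


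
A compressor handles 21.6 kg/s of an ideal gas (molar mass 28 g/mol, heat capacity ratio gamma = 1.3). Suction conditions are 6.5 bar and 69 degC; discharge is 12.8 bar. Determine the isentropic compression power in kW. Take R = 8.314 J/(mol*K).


Isentropic work: W = m*(gamma/(gamma-1))*(R*T1/MW)*((P2/P1)^((gamma-1)/gamma) - 1)
T1 = 69 + 273.15 = 342.15 K
Pressure ratio = 12.8 / 6.5 = 1.96923
Exponent = (1.3 - 1)/1.3 = 0.230769
(P2/P1)^exp - 1 = 1.96923^0.230769 - 1 = 0.169269
W = 21.6 * 1.3 / 0.3 * 8.314 * 342.15 / 28 * 0.169269 = 1610

1610 kW


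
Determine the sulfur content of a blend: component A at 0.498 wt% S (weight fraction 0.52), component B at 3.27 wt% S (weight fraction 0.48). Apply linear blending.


Linear sulfur blending: S_blend = x1*S1 + x2*S2
Contribution 1: 0.52 * 0.498 = 0.25896 wt%
Contribution 2: 0.48 * 3.27 = 1.5696 wt%
S_blend = 0.25896 + 1.5696 = 1.82856

1.82856 wt%


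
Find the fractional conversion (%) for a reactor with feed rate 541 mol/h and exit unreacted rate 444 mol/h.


X = (F_in - F_out) / F_in * 100
Moles reacted = 541 - 444 = 97
X = 97 / 541 * 100
= 0.1793 * 100
= 17.93 %

17.93 %


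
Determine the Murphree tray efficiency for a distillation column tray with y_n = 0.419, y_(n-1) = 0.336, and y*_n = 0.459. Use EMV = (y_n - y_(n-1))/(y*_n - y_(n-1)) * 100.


Murphree vapor efficiency: EMV = (y_n - y_(n-1)) / (y*_n - y_(n-1)) * 100
EMV = (0.419 - 0.336) / (0.459 - 0.336) * 100 = 0.083 / 0.123 * 100 = 67.48

67.48 %


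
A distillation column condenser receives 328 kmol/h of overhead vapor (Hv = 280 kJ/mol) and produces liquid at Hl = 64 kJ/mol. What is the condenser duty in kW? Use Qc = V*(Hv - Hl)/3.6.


Qc = 328 * (280 - 64) / 3.6 = 328 * 216 / 3.6 = 19680

19680 kW


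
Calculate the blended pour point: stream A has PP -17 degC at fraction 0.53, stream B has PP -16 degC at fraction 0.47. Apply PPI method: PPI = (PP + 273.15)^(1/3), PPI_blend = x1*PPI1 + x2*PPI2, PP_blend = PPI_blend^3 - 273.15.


PPI_1 = (-17 + 273.15)^(1/3) = 6.350844
PPI_2 = (-16 + 273.15)^(1/3) = 6.359098
PPI_blend = 0.53 * 6.350844 + 0.47 * 6.359098 = 6.354723
PP_blend = 6.354723^3 - 273.15 = 256.6196 - 273.15 = -16.53

-16.53 degC


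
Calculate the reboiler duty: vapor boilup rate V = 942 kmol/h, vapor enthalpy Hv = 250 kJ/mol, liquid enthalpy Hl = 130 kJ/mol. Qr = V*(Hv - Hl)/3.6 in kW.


Qr = 942 * (250 - 130) / 3.6 = 942 * 120 / 3.6 = 31400

31400 kW


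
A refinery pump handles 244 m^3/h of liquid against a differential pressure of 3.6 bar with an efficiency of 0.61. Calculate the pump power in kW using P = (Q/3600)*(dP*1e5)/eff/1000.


Q = 244 / 3600 = 0.0677778 m^3/s
P = 0.0677778 * (3.6 * 1e5) / 0.61 / 1000 = 40.00

40.00 kW


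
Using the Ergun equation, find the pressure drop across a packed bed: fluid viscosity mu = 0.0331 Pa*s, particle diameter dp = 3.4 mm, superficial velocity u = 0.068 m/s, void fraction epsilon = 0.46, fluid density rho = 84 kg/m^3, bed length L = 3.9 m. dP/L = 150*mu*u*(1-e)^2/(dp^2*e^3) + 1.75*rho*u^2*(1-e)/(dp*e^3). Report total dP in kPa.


dp = 3.4 mm = 0.0034 m
Viscous term = 150*0.0331*0.068*(1-0.46)^2 / (0.0034^2*0.46^3) = 87495.2
Inertial term = 1.75*84*0.068^2*(1-0.46) / (0.0034*0.46^3) = 1109.11
dP/L = 87495.2 + 1109.11 = 88604.3 Pa/m
dP = 88604.3 * 3.9 / 1000 = 345.6 kPa

345.6 kPa


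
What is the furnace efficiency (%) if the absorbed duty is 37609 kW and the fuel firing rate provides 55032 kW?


Furnace efficiency = Q_absorbed / Q_fuel * 100
= 37609 / 55032 * 100 = 68.34

68.34 %


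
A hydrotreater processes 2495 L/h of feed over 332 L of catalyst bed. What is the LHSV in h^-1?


LHSV = volumetric feed rate / catalyst volume
= 2495 L/h / 332 L
= 7.515 h^-1

7.515 h^-1


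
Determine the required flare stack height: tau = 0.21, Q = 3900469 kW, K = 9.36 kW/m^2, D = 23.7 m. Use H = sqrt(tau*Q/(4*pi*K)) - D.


tau*Q/(4*pi*K) = 0.21 * 3900469 / (4 * pi * 9.36) = 6963.87
sqrt(6963.87) = 83.4498
H = 83.4498 - 23.7 = 59.75

59.75 m


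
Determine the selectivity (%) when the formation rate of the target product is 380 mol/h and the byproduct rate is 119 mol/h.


Selectivity = desired / (desired + undesired) * 100
Total products = 380 + 119 = 499 mol/h
S = 380 / 499 * 100
= 0.7615 * 100
= 76.15 %

76.15 %


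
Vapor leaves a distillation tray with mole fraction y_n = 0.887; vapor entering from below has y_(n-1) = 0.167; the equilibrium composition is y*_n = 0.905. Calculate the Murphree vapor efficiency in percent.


Murphree vapor efficiency: EMV = (y_n - y_(n-1)) / (y*_n - y_(n-1)) * 100
EMV = (0.887 - 0.167) / (0.905 - 0.167) * 100 = 0.72 / 0.738 * 100 = 97.56

97.56 %


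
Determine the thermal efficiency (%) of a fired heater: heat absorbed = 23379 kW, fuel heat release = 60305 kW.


Furnace efficiency = Q_absorbed / Q_fuel * 100
= 23379 / 60305 * 100 = 38.77

38.77 %


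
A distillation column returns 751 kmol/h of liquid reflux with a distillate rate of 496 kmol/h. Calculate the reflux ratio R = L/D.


Reflux ratio definition: R = L / D (liquid returned / distillate withdrawn)
L = 751 kmol/h, D = 496 kmol/h
R = 751 / 496 = 1.514

1.514


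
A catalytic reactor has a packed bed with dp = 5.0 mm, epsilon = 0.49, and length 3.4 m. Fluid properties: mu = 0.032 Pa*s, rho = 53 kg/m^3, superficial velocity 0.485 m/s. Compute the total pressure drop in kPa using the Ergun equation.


dp = 5.0 mm = 0.005 m
Viscous term = 150*0.032*0.485*(1-0.49)^2 / (0.005^2*0.49^3) = 205871
Inertial term = 1.75*53*0.485^2*(1-0.49) / (0.005*0.49^3) = 18915.1
dP/L = 205871 + 18915.1 = 224786 Pa/m
dP = 224786 * 3.4 / 1000 = 764.3 kPa

764.3 kPa


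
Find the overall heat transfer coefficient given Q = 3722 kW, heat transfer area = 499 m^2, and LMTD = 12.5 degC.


From Q = U*A*LMTD, U = Q / (A * LMTD)
U = 3722 / (499 * 12.5) = 3722 / 6237.5 = 0.5967

0.5967 kW/(m^2*K)


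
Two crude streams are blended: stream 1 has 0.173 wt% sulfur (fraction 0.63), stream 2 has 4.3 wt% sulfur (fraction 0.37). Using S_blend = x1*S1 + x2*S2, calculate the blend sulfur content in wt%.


Linear sulfur blending: S_blend = x1*S1 + x2*S2
Contribution 1: 0.63 * 0.173 = 0.10899 wt%
Contribution 2: 0.37 * 4.3 = 1.591 wt%
S_blend = 0.10899 + 1.591 = 1.69999

1.69999 wt%


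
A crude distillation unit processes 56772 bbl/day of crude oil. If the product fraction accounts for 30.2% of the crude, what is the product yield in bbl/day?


Crude throughput = 56772 bbl/day
Fraction yield = 30.2%
yield = throughput * fraction / 100
yield = 56772 * 30.2 / 100 = 17145.144

17145.144 bbl/day


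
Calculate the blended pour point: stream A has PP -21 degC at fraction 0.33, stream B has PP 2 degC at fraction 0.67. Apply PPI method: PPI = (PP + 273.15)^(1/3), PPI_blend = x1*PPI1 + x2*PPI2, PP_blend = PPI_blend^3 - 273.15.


PPI_1 = (-21 + 273.15)^(1/3) = 6.317613
PPI_2 = (2 + 273.15)^(1/3) = 6.504139
PPI_blend = 0.33 * 6.317613 + 0.67 * 6.504139 = 6.442585
PP_blend = 6.442585^3 - 273.15 = 267.4117 - 273.15 = -5.74

-5.74 degC


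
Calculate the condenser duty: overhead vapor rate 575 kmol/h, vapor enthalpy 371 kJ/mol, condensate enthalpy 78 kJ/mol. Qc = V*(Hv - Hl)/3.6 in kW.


Qc = 575 * (371 - 78) / 3.6 = 575 * 293 / 3.6 = 46800

46800 kW


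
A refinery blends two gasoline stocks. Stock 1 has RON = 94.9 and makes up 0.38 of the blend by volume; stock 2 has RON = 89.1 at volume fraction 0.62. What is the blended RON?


Linear blending: RON_blend = sum(vi * RONi)
Contribution 1: 0.38 * 94.9 = 36.062
Contribution 2: 0.62 * 89.1 = 55.242
RON_blend = 36.062 + 55.242 = 91.304

91.304


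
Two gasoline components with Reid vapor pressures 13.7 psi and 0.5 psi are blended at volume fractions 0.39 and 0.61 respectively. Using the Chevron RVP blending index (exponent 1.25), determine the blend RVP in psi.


Chevron index: RVP_blend = (sum xi*RVPi^1.25)^(1/1.25)
RVP^1.25 terms: 0.39 * 13.7^1.25 + 0.61 * 0.5^1.25 = 10.5358
RVP_blend = 10.5358^(1/1.25) = 6.579

6.579 psi


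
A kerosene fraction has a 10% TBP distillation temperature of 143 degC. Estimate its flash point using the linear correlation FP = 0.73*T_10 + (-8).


FP = 0.73 * 143 + (-8) = 96.39

96.39 degC


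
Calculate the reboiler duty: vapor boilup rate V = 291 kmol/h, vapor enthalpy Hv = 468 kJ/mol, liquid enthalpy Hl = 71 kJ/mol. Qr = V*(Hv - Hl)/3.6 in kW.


Qr = 291 * (468 - 71) / 3.6 = 291 * 397 / 3.6 = 32090

32090 kW


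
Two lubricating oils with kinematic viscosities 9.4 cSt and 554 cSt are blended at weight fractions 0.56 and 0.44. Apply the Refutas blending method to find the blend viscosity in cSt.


Refutas method: VBN_i = 14.534*ln(ln(visc_i + 0.8)) + 10.975, blended linearly by mass fraction; since VBN is linear in VBI_i = ln(ln(visc_i + 0.8)) and the fractions sum to 1, blend VBI directly: visc = exp(exp(VBI_blend)) - 0.8
VBI_1 = ln(ln(9.4 + 0.8)) = 0.842596
VBI_2 = ln(ln(554 + 0.8)) = 1.8435
VBI_blend = 0.56 * 0.842596 + 0.44 * 1.8435 = 1.28299
visc_blend = exp(exp(1.28299)) - 0.8 = 36.07

36.07 cSt


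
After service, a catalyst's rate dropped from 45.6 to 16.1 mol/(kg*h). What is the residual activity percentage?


Activity (%) = (rate_used / rate_fresh) * 100
rate_used = 16.1, rate_fresh = 45.6
= (16.1 / 45.6) * 100
= 0.3531 * 100 = 35.31

35.31 %


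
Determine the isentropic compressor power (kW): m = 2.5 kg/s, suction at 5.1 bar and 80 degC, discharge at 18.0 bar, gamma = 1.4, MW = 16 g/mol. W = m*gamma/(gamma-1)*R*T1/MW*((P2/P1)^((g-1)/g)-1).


Isentropic work: W = m*(gamma/(gamma-1))*(R*T1/MW)*((P2/P1)^((gamma-1)/gamma) - 1)
T1 = 80 + 273.15 = 353.15 K
Pressure ratio = 18.0 / 5.1 = 3.52941
Exponent = (1.4 - 1)/1.4 = 0.285714
(P2/P1)^exp - 1 = 3.52941^0.285714 - 1 = 0.433792
W = 2.5 * 1.4 / 0.4 * 8.314 * 353.15 / 16 * 0.433792 = 696.5

696.5 kW


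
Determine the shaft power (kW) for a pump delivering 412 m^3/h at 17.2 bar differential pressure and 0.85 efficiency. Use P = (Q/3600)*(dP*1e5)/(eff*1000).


Q = 412 / 3600 = 0.114444 m^3/s
P = 0.114444 * (17.2 * 1e5) / 0.85 / 1000 = 231.6

231.6 kW


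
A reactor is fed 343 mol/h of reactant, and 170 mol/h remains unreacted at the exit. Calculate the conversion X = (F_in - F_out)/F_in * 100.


X = (F_in - F_out) / F_in * 100
Moles reacted = 343 - 170 = 173
X = 173 / 343 * 100
= 0.5044 * 100
= 50.44 %

50.44 %


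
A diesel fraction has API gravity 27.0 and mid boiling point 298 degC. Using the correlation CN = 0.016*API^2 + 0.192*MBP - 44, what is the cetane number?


CN = 0.016 * 27.0^2 + 0.192 * 298 - 44
CN = 11.664 + 57.216 - 44 = 24.88

24.88


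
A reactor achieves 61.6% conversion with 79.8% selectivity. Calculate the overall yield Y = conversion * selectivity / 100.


Overall yield = conversion (%) * selectivity (%) / 100
Conversion = 61.6%, Selectivity = 79.8%
Y = 61.6 * 79.8 / 100
= 49.1568 %

49.1568 %


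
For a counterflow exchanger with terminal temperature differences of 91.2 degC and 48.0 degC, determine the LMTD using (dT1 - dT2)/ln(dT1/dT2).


LMTD = (dT1 - dT2) / ln(dT1/dT2)
= (91.2 - 48.0) / ln(91.2 / 48.0) = 43.2 / 0.641854 = 67.31

67.31 degC


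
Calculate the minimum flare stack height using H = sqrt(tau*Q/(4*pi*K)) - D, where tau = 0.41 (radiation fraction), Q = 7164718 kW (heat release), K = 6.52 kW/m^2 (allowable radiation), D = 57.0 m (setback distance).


tau*Q/(4*pi*K) = 0.41 * 7164718 / (4 * pi * 6.52) = 35853
sqrt(35853) = 189.349
H = 189.349 - 57.0 = 132.3

132.3 m


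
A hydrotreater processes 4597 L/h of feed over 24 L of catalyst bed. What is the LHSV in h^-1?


LHSV = volumetric feed rate / catalyst volume
= 4597 L/h / 24 L
= 191.5 h^-1

191.5 h^-1


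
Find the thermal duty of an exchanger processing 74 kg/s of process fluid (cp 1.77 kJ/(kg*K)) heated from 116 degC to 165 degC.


Q = m_dot * cp * delta_T
delta_T = 165 - 116 = 49 K
Q = 74 * 1.77 * 49
= 130.98 * 49
= 6418.02 kW

6418.02 kW


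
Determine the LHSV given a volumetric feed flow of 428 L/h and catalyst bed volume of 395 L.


LHSV = volumetric feed rate / catalyst volume
= 428 L/h / 395 L
= 1.084 h^-1

1.084 h^-1


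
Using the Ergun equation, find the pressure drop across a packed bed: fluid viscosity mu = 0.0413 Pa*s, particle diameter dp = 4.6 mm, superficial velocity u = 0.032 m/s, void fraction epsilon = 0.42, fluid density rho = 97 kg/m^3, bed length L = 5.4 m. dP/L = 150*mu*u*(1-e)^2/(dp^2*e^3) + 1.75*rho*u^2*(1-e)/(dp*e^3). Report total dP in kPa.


dp = 4.6 mm = 0.0046 m
Viscous term = 150*0.0413*0.032*(1-0.42)^2 / (0.0046^2*0.42^3) = 42538.7
Inertial term = 1.75*97*0.032^2*(1-0.42) / (0.0046*0.42^3) = 295.823
dP/L = 42538.7 + 295.823 = 42834.5 Pa/m
dP = 42834.5 * 5.4 / 1000 = 231.3 kPa

231.3 kPa


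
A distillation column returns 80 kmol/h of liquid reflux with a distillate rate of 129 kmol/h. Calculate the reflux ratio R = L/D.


Reflux ratio definition: R = L / D (liquid returned / distillate withdrawn)
L = 80 kmol/h, D = 129 kmol/h
R = 80 / 129 = 0.6202

0.6202


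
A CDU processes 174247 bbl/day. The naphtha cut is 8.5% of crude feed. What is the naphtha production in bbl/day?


Crude throughput = 174247 bbl/day
Fraction yield = 8.5%
yield = throughput * fraction / 100
yield = 174247 * 8.5 / 100 = 14810.995

14810.995 bbl/day


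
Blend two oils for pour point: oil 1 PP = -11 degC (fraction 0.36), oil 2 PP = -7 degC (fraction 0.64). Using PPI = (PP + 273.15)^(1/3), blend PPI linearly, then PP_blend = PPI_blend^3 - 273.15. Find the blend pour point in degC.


PPI_1 = (-11 + 273.15)^(1/3) = 6.400049
PPI_2 = (-7 + 273.15)^(1/3) = 6.432436
PPI_blend = 0.36 * 6.400049 + 0.64 * 6.432436 = 6.420777
PP_blend = 6.420777^3 - 273.15 = 264.7054 - 273.15 = -8.44

-8.44 degC


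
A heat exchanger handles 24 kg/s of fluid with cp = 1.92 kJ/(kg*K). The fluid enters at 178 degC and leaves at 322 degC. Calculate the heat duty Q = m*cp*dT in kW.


Q = m_dot * cp * delta_T
delta_T = 322 - 178 = 144 K
Q = 24 * 1.92 * 144
= 46.08 * 144
= 6635.52 kW

6635.52 kW


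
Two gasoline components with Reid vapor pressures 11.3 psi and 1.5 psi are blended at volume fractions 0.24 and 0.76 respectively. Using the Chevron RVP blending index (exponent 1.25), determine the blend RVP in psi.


Chevron index: RVP_blend = (sum xi*RVPi^1.25)^(1/1.25)
RVP^1.25 terms: 0.24 * 11.3^1.25 + 0.76 * 1.5^1.25 = 6.23394
RVP_blend = 6.23394^(1/1.25) = 4.323

4.323 psi


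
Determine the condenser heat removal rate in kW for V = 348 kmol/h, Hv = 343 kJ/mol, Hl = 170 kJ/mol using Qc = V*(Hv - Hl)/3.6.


Qc = 348 * (343 - 170) / 3.6 = 348 * 173 / 3.6 = 16720

16720 kW


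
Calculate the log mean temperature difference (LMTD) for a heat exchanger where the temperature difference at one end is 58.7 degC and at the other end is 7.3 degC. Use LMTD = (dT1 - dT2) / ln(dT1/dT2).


LMTD = (dT1 - dT2) / ln(dT1/dT2)
= (58.7 - 7.3) / ln(58.7 / 7.3) = 51.4 / 2.08457 = 24.66

24.66 degC


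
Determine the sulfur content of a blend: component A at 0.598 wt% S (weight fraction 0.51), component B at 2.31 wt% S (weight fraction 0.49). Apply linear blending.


Linear sulfur blending: S_blend = x1*S1 + x2*S2
Contribution 1: 0.51 * 0.598 = 0.30498 wt%
Contribution 2: 0.49 * 2.31 = 1.1319 wt%
S_blend = 0.30498 + 1.1319 = 1.43688

1.43688 wt%


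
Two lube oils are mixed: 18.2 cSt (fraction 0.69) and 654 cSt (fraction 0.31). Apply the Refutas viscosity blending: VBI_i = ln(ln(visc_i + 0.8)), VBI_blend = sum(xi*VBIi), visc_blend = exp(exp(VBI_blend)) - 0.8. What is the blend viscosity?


Refutas method: VBN_i = 14.534*ln(ln(visc_i + 0.8)) + 10.975, blended linearly by mass fraction; since VBN is linear in VBI_i = ln(ln(visc_i + 0.8)) and the fractions sum to 1, blend VBI directly: visc = exp(exp(VBI_blend)) - 0.8
VBI_1 = ln(ln(18.2 + 0.8)) = 1.07992
VBI_2 = ln(ln(654 + 0.8)) = 1.86939
VBI_blend = 0.69 * 1.07992 + 0.31 * 1.86939 = 1.32466
visc_blend = exp(exp(1.32466)) - 0.8 = 42.19

42.19 cSt


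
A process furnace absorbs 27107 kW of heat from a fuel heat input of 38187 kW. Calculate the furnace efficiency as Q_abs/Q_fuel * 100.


Furnace efficiency = Q_absorbed / Q_fuel * 100
= 27107 / 38187 * 100 = 70.98

70.98 %


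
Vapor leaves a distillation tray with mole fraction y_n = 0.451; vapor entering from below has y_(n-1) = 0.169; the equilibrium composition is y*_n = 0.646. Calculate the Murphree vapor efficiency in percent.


Murphree vapor efficiency: EMV = (y_n - y_(n-1)) / (y*_n - y_(n-1)) * 100
EMV = (0.451 - 0.169) / (0.646 - 0.169) * 100 = 0.282 / 0.477 * 100 = 59.12

59.12 %


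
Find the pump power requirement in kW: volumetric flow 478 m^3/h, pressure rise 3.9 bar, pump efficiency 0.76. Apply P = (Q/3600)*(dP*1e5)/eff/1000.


Q = 478 / 3600 = 0.132778 m^3/s
P = 0.132778 * (3.9 * 1e5) / 0.76 / 1000 = 68.14

68.14 kW


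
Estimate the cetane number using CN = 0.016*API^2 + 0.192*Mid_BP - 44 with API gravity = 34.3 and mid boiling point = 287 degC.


CN = 0.016 * 34.3^2 + 0.192 * 287 - 44
CN = 18.82384 + 55.104 - 44 = 29.92784

29.92784


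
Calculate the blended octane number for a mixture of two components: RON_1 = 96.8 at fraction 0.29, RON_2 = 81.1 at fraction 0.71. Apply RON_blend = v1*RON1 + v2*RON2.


Linear blending: RON_blend = sum(vi * RONi)
Contribution 1: 0.29 * 96.8 = 28.072
Contribution 2: 0.71 * 81.1 = 57.581
RON_blend = 28.072 + 57.581 = 85.653

85.653


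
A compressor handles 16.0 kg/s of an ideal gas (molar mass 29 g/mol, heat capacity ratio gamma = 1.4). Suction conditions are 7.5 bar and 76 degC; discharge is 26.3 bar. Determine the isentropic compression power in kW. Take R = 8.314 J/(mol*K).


Isentropic work: W = m*(gamma/(gamma-1))*(R*T1/MW)*((P2/P1)^((gamma-1)/gamma) - 1)
T1 = 76 + 273.15 = 349.15 K
Pressure ratio = 26.3 / 7.5 = 3.50667
Exponent = (1.4 - 1)/1.4 = 0.285714
(P2/P1)^exp - 1 = 3.50667^0.285714 - 1 = 0.431147
W = 16.0 * 1.4 / 0.4 * 8.314 * 349.15 / 29 * 0.431147 = 2417

2417 kW


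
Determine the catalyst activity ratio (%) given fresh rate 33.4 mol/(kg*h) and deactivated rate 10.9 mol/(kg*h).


Activity (%) = (rate_used / rate_fresh) * 100
rate_used = 10.9, rate_fresh = 33.4
= (10.9 / 33.4) * 100
= 0.3263 * 100 = 32.63

32.63 %


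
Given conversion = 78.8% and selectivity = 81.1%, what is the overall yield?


Overall yield = conversion (%) * selectivity (%) / 100
Conversion = 78.8%, Selectivity = 81.1%
Y = 78.8 * 81.1 / 100
= 63.9068 %

63.9068 %


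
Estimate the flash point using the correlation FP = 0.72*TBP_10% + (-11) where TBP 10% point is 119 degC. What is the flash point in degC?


FP = 0.72 * 119 + (-11) = 74.68

74.68 degC


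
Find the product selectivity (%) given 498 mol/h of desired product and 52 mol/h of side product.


Selectivity = desired / (desired + undesired) * 100
Total products = 498 + 52 = 550 mol/h
S = 498 / 550 * 100
= 0.9055 * 100
= 90.55 %

90.55 %


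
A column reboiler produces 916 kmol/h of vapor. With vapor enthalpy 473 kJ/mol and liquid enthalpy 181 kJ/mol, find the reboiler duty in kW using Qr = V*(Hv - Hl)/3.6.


Qr = 916 * (473 - 181) / 3.6 = 916 * 292 / 3.6 = 74300

74300 kW


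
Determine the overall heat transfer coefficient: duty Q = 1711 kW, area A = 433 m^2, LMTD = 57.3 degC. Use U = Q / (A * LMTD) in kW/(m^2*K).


From Q = U*A*LMTD, U = Q / (A * LMTD)
U = 1711 / (433 * 57.3) = 1711 / 24810.9 = 0.06896

0.06896 kW/(m^2*K)


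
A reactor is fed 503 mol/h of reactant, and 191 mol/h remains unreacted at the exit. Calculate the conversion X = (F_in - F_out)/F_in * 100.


X = (F_in - F_out) / F_in * 100
Moles reacted = 503 - 191 = 312
X = 312 / 503 * 100
= 0.6203 * 100
= 62.03 %

62.03 %


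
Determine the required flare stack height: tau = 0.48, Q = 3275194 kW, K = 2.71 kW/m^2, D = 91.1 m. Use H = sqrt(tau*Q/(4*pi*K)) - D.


tau*Q/(4*pi*K) = 0.48 * 3275194 / (4 * pi * 2.71) = 46163.5
sqrt(46163.5) = 214.857
H = 214.857 - 91.1 = 123.8

123.8 m


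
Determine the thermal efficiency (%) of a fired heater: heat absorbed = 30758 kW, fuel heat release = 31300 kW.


Furnace efficiency = Q_absorbed / Q_fuel * 100
= 30758 / 31300 * 100 = 98.27

98.27 %


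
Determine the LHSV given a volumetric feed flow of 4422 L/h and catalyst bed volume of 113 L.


LHSV = volumetric feed rate / catalyst volume
= 4422 L/h / 113 L
= 39.13 h^-1

39.13 h^-1


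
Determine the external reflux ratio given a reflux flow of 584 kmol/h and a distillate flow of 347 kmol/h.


Reflux ratio definition: R = L / D (liquid returned / distillate withdrawn)
L = 584 kmol/h, D = 347 kmol/h
R = 584 / 347 = 1.683

1.683


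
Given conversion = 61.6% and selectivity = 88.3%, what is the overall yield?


Overall yield = conversion (%) * selectivity (%) / 100
Conversion = 61.6%, Selectivity = 88.3%
Y = 61.6 * 88.3 / 100
= 54.3928 %

54.3928 %


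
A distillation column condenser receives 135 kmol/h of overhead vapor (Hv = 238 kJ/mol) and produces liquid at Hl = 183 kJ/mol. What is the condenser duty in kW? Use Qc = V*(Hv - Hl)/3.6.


Qc = 135 * (238 - 183) / 3.6 = 135 * 55 / 3.6 = 2062

2062 kW


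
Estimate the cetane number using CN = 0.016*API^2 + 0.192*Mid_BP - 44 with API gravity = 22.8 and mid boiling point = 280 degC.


CN = 0.016 * 22.8^2 + 0.192 * 280 - 44
CN = 8.31744 + 53.76 - 44 = 18.07744

18.07744


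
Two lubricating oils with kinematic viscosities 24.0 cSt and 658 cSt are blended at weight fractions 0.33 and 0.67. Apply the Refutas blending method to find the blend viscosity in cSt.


Refutas method: VBN_i = 14.534*ln(ln(visc_i + 0.8)) + 10.975, blended linearly by mass fraction; since VBN is linear in VBI_i = ln(ln(visc_i + 0.8)) and the fractions sum to 1, blend VBI directly: visc = exp(exp(VBI_blend)) - 0.8
VBI_1 = ln(ln(24.0 + 0.8)) = 1.16653
VBI_2 = ln(ln(658 + 0.8)) = 1.87033
VBI_blend = 0.33 * 1.16653 + 0.67 * 1.87033 = 1.63808
visc_blend = exp(exp(1.63808)) - 0.8 = 170.8

170.8 cSt


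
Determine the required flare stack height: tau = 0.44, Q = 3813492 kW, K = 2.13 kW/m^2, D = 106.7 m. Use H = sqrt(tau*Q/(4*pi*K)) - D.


tau*Q/(4*pi*K) = 0.44 * 3813492 / (4 * pi * 2.13) = 62688.2
sqrt(62688.2) = 250.376
H = 250.376 - 106.7 = 143.7

143.7 m


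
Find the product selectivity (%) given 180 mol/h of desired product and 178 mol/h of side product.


Selectivity = desired / (desired + undesired) * 100
Total products = 180 + 178 = 358 mol/h
S = 180 / 358 * 100
= 0.5028 * 100
= 50.28 %

50.28 %


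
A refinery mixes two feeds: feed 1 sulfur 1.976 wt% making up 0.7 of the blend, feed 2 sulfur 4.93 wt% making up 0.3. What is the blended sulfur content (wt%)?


Linear sulfur blending: S_blend = x1*S1 + x2*S2
Contribution 1: 0.7 * 1.976 = 1.3832 wt%
Contribution 2: 0.3 * 4.93 = 1.479 wt%
S_blend = 1.3832 + 1.479 = 2.8622

2.8622 wt%


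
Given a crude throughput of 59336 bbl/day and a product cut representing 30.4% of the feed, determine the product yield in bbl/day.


Crude throughput = 59336 bbl/day
Fraction yield = 30.4%
yield = throughput * fraction / 100
yield = 59336 * 30.4 / 100 = 18038.144

18038.144 bbl/day


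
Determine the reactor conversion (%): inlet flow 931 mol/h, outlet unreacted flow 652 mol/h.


X = (F_in - F_out) / F_in * 100
Moles reacted = 931 - 652 = 279
X = 279 / 931 * 100
= 0.2997 * 100
= 29.97 %

29.97 %


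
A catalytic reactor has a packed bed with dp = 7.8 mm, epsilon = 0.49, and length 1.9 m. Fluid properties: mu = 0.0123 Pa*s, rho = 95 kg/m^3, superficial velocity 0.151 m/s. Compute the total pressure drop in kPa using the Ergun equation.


dp = 7.8 mm = 0.0078 m
Viscous term = 150*0.0123*0.151*(1-0.49)^2 / (0.0078^2*0.49^3) = 10123.6
Inertial term = 1.75*95*0.151^2*(1-0.49) / (0.0078*0.49^3) = 2106.7
dP/L = 10123.6 + 2106.7 = 12230.3 Pa/m
dP = 12230.3 * 1.9 / 1000 = 23.24 kPa

23.24 kPa


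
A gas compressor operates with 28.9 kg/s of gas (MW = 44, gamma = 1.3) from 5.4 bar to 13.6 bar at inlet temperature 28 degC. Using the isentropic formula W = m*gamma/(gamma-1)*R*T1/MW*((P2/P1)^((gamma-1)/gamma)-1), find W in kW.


Isentropic work: W = m*(gamma/(gamma-1))*(R*T1/MW)*((P2/P1)^((gamma-1)/gamma) - 1)
T1 = 28 + 273.15 = 301.15 K
Pressure ratio = 13.6 / 5.4 = 2.51852
Exponent = (1.3 - 1)/1.3 = 0.230769
(P2/P1)^exp - 1 = 2.51852^0.230769 - 1 = 0.237576
W = 28.9 * 1.3 / 0.3 * 8.314 * 301.15 / 44 * 0.237576 = 1693

1693 kW


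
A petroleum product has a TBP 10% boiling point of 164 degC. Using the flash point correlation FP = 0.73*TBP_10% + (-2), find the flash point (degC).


FP = 0.73 * 164 + (-2) = 117.72

117.72 degC


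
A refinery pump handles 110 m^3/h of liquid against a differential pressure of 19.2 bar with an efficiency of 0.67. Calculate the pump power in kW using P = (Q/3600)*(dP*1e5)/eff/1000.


Q = 110 / 3600 = 0.0305556 m^3/s
P = 0.0305556 * (19.2 * 1e5) / 0.67 / 1000 = 87.56

87.56 kW


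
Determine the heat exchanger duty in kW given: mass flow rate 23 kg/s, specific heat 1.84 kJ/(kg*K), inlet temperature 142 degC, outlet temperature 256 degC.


Q = m_dot * cp * delta_T
delta_T = 256 - 142 = 114 K
Q = 23 * 1.84 * 114
= 42.32 * 114
= 4824.48 kW

4824.48 kW


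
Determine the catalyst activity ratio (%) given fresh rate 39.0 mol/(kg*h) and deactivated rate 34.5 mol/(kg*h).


Activity (%) = (rate_used / rate_fresh) * 100
rate_used = 34.5, rate_fresh = 39.0
= (34.5 / 39.0) * 100
= 0.8846 * 100 = 88.46

88.46 %


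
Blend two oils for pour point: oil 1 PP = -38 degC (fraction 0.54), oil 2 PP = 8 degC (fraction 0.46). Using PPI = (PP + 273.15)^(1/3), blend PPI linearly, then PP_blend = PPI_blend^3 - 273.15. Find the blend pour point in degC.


PPI_1 = (-38 + 273.15)^(1/3) = 6.172318
PPI_2 = (8 + 273.15)^(1/3) = 6.551077
PPI_blend = 0.54 * 6.172318 + 0.46 * 6.551077 = 6.346547
PP_blend = 6.346547^3 - 273.15 = 255.6304 - 273.15 = -17.52

-17.52 degC


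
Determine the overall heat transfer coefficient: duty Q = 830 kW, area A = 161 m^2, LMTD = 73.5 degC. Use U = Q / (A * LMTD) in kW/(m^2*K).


From Q = U*A*LMTD, U = Q / (A * LMTD)
U = 830 / (161 * 73.5) = 830 / 11833.5 = 0.07014

0.07014 kW/(m^2*K)


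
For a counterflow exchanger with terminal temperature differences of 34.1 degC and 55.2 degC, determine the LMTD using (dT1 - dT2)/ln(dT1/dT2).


LMTD = (dT1 - dT2) / ln(dT1/dT2)
= (34.1 - 55.2) / ln(34.1 / 55.2) = -21.1 / -0.481666 = 43.81

43.81 degC


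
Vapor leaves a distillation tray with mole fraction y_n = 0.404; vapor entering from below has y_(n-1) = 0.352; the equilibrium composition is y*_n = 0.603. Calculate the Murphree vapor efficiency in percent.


Murphree vapor efficiency: EMV = (y_n - y_(n-1)) / (y*_n - y_(n-1)) * 100
EMV = (0.404 - 0.352) / (0.603 - 0.352) * 100 = 0.052 / 0.251 * 100 = 20.72

20.72 %


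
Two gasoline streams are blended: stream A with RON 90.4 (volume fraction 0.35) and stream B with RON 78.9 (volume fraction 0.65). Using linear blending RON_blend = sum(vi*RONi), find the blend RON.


Linear blending: RON_blend = sum(vi * RONi)
Contribution 1: 0.35 * 90.4 = 31.64
Contribution 2: 0.65 * 78.9 = 51.285
RON_blend = 31.64 + 51.285 = 82.925

82.925


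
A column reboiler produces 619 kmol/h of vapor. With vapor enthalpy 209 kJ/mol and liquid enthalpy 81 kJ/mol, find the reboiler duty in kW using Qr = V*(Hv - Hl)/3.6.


Qr = 619 * (209 - 81) / 3.6 = 619 * 128 / 3.6 = 22010

22010 kW


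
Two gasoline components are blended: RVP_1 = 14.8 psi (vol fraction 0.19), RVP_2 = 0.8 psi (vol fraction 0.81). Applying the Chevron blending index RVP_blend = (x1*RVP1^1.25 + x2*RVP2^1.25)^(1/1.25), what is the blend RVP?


Chevron index: RVP_blend = (sum xi*RVPi^1.25)^(1/1.25)
RVP^1.25 terms: 0.19 * 14.8^1.25 + 0.81 * 0.8^1.25 = 6.12829
RVP_blend = 6.12829^(1/1.25) = 4.265

4.265 psi


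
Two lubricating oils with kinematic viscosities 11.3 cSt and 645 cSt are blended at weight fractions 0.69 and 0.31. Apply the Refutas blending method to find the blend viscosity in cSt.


Refutas method: VBN_i = 14.534*ln(ln(visc_i + 0.8)) + 10.975, blended linearly by mass fraction; since VBN is linear in VBI_i = ln(ln(visc_i + 0.8)) and the fractions sum to 1, blend VBI directly: visc = exp(exp(VBI_blend)) - 0.8
VBI_1 = ln(ln(11.3 + 0.8)) = 0.913569
VBI_2 = ln(ln(645 + 0.8)) = 1.86725
VBI_blend = 0.69 * 0.913569 + 0.31 * 1.86725 = 1.20921
visc_blend = exp(exp(1.20921)) - 0.8 = 27.73

27.73 cSt


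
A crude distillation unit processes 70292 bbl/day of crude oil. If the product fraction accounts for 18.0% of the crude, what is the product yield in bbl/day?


Crude throughput = 70292 bbl/day
Fraction yield = 18.0%
yield = throughput * fraction / 100
yield = 70292 * 18.0 / 100 = 12652.56

12652.56 bbl/day


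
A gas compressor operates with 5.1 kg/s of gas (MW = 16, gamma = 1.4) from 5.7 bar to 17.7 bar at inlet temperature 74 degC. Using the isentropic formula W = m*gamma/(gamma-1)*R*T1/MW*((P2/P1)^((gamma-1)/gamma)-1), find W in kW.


Isentropic work: W = m*(gamma/(gamma-1))*(R*T1/MW)*((P2/P1)^((gamma-1)/gamma) - 1)
T1 = 74 + 273.15 = 347.15 K
Pressure ratio = 17.7 / 5.7 = 3.10526
Exponent = (1.4 - 1)/1.4 = 0.285714
(P2/P1)^exp - 1 = 3.10526^0.285714 - 1 = 0.38229
W = 5.1 * 1.4 / 0.4 * 8.314 * 347.15 / 16 * 0.38229 = 1231

1231 kW


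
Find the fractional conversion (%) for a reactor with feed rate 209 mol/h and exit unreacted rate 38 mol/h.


X = (F_in - F_out) / F_in * 100
Moles reacted = 209 - 38 = 171
X = 171 / 209 * 100
= 0.8182 * 100
= 81.82 %

81.82 %


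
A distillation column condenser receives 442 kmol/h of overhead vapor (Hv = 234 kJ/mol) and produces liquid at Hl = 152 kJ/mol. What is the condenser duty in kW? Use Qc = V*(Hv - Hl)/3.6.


Qc = 442 * (234 - 152) / 3.6 = 442 * 82 / 3.6 = 10070

10070 kW


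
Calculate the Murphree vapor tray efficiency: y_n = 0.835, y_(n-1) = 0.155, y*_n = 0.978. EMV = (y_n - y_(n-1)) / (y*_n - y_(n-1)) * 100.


Murphree vapor efficiency: EMV = (y_n - y_(n-1)) / (y*_n - y_(n-1)) * 100
EMV = (0.835 - 0.155) / (0.978 - 0.155) * 100 = 0.68 / 0.823 * 100 = 82.62

82.62 %


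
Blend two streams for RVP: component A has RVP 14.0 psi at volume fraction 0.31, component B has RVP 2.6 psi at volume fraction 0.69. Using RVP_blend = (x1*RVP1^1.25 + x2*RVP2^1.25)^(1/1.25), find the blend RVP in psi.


Chevron index: RVP_blend = (sum xi*RVPi^1.25)^(1/1.25)
RVP^1.25 terms: 0.31 * 14.0^1.25 + 0.69 * 2.6^1.25 = 10.6731
RVP_blend = 10.6731^(1/1.25) = 6.647

6.647 psi


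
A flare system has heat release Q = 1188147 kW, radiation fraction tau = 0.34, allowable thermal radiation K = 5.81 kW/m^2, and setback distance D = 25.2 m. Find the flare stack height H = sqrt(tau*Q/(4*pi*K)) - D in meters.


tau*Q/(4*pi*K) = 0.34 * 1188147 / (4 * pi * 5.81) = 5533.03
sqrt(5533.03) = 74.3843
H = 74.3843 - 25.2 = 49.18

49.18 m
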